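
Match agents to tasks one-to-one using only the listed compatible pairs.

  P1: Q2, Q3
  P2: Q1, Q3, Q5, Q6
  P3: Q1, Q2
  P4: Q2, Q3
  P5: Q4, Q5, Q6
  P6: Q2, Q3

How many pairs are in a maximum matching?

5

Unit-capacity flow: source→left, listed edges, right→sink; max matching = max flow.
Augmenting path P1→Q2 (+1); matched 1.
Augmenting path P2→Q1 (+1); matched 2.
Augmenting path P4→Q3 (+1); matched 3.
Augmenting path P5→Q4 (+1); matched 4.
Augmenting path P3→Q1→P2→Q5 (+1); matched 5.
No augmenting path remains; maximum matching = 5.
König certificate: {P2, P3, P5, Q2, Q3} is a vertex cover of size 5 (every listed pair touches it), so no matching can be larger.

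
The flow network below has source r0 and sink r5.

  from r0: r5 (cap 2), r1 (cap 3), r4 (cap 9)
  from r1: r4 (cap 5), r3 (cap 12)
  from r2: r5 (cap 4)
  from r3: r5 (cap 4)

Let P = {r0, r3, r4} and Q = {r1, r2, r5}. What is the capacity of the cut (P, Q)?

Edges leaving {r0, r3, r4}: r0→r1 (3), r0→r5 (2), r3→r5 (4).
Cut capacity = 3 + 2 + 4 = 9.

9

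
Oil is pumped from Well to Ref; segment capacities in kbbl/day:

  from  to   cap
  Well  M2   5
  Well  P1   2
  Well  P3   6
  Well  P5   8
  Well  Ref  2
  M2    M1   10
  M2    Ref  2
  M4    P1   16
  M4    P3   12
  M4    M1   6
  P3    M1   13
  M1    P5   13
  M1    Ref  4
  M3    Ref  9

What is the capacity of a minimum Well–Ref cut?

Augment Well→Ref: bottleneck 2, flow now 2.
Augment Well→M2→Ref: bottleneck 2, flow now 4.
Augment Well→M2→M1→Ref: bottleneck 3, flow now 7.
Augment Well→P3→M1→Ref: bottleneck 1, flow now 8.
No augmenting path remains; maximum flow = 8.
By max-flow min-cut, the minimum cut capacity equals the max flow.
In the residual graph, reachable from Well: {Well, M2, P1, P3, M1, P5}.
Min-cut edges: Well→Ref (2), M2→Ref (2), M1→Ref (4); capacity 2 + 2 + 4 = 8.

8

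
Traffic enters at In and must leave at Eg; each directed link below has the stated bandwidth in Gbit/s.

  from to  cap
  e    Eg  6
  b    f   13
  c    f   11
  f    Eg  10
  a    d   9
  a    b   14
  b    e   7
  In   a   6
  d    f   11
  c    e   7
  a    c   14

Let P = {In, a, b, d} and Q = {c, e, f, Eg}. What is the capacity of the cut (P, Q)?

45

Edges leaving {In, a, b, d}: a→c (14), b→e (7), b→f (13), d→f (11).
Cut capacity = 14 + 7 + 13 + 11 = 45.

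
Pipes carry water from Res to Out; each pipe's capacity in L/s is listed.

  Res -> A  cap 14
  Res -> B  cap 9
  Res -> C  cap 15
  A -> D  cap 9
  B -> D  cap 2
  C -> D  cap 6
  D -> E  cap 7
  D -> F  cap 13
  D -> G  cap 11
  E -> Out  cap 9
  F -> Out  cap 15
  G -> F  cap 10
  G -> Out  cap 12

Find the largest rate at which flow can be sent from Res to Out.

17

Augment Res→A→D→E→Out: bottleneck 7, flow now 7.
Augment Res→A→D→F→Out: bottleneck 2, flow now 9.
Augment Res→B→D→F→Out: bottleneck 2, flow now 11.
Augment Res→C→D→F→Out: bottleneck 6, flow now 17.
No augmenting path remains; maximum flow = 17.
In the residual graph, reachable from Res: {Res, A, B, C}.
Min-cut edges: A→D (9), B→D (2), C→D (6); capacity 9 + 2 + 6 = 17.
This cut is saturated, so no flow can exceed 17.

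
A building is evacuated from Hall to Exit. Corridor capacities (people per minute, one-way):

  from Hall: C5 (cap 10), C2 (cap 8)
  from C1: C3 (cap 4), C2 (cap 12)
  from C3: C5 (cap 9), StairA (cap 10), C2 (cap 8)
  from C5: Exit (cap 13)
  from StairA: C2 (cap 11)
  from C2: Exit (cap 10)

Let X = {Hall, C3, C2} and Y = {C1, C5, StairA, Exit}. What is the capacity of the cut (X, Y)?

39

Edges leaving {Hall, C3, C2}: Hall→C5 (10), C3→C5 (9), C3→StairA (10), C2→Exit (10).
Cut capacity = 10 + 9 + 10 + 10 = 39.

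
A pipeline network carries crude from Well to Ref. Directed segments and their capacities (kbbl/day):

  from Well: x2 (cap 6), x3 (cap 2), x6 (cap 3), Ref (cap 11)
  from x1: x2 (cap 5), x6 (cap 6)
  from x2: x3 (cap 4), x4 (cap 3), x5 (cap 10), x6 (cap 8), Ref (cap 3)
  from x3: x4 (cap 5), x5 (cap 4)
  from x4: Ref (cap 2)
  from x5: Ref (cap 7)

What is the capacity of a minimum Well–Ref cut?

Augment Well→Ref: bottleneck 11, flow now 11.
Augment Well→x2→Ref: bottleneck 3, flow now 14.
Augment Well→x2→x4→Ref: bottleneck 2, flow now 16.
Augment Well→x2→x5→Ref: bottleneck 1, flow now 17.
Augment Well→x3→x5→Ref: bottleneck 2, flow now 19.
No augmenting path remains; maximum flow = 19.
By max-flow min-cut, the minimum cut capacity equals the max flow.
In the residual graph, reachable from Well: {Well, x6}.
Min-cut edges: Well→x2 (6), Well→x3 (2), Well→Ref (11); capacity 6 + 2 + 11 = 19.

19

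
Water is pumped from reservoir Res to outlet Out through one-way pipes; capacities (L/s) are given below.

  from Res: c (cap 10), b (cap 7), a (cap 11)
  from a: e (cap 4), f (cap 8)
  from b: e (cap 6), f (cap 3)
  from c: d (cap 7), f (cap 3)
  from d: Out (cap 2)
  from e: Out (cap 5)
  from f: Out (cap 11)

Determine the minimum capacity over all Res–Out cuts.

18

Augment Res→a→e→Out: bottleneck 4, flow now 4.
Augment Res→a→f→Out: bottleneck 7, flow now 11.
Augment Res→b→e→Out: bottleneck 1, flow now 12.
Augment Res→b→f→Out: bottleneck 3, flow now 15.
Augment Res→c→d→Out: bottleneck 2, flow now 17.
Augment Res→c→f→Out: bottleneck 1, flow now 18.
No augmenting path remains; maximum flow = 18.
By max-flow min-cut, the minimum cut capacity equals the max flow.
In the residual graph, reachable from Res: {Res, a, b, c, d, e, f}.
Min-cut edges: d→Out (2), e→Out (5), f→Out (11); capacity 2 + 5 + 11 = 18.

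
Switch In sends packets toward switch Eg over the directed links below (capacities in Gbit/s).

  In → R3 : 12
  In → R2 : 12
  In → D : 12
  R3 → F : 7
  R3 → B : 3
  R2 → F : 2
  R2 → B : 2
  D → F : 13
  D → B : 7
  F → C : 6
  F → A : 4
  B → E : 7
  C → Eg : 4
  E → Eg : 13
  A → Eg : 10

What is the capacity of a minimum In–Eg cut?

15

Augment In→R3→F→C→Eg: bottleneck 4, flow now 4.
Augment In→R3→F→A→Eg: bottleneck 3, flow now 7.
Augment In→R3→B→E→Eg: bottleneck 3, flow now 10.
Augment In→R2→F→A→Eg: bottleneck 1, flow now 11.
Augment In→R2→B→E→Eg: bottleneck 2, flow now 13.
Augment In→D→B→E→Eg: bottleneck 2, flow now 15.
No augmenting path remains; maximum flow = 15.
By max-flow min-cut, the minimum cut capacity equals the max flow.
In the residual graph, reachable from In: {In, R3, R2, D, F, B, C}.
Min-cut edges: F→A (4), B→E (7), C→Eg (4); capacity 4 + 7 + 4 = 15.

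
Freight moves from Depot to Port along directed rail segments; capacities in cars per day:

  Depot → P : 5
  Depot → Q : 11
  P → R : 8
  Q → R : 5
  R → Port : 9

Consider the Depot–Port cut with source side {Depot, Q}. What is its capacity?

Edges leaving {Depot, Q}: Depot→P (5), Q→R (5).
Cut capacity = 5 + 5 = 10.

10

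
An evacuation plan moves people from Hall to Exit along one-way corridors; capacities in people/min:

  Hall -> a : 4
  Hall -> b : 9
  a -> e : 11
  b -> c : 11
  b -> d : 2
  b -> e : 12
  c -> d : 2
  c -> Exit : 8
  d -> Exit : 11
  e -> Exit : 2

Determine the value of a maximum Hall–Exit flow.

11

Augment Hall→a→e→Exit: bottleneck 2, flow now 2.
Augment Hall→b→c→Exit: bottleneck 8, flow now 10.
Augment Hall→b→d→Exit: bottleneck 1, flow now 11.
No augmenting path remains; maximum flow = 11.
In the residual graph, reachable from Hall: {Hall, a, e}.
Min-cut edges: Hall→b (9), e→Exit (2); capacity 9 + 2 = 11.
This cut is saturated, so no flow can exceed 11.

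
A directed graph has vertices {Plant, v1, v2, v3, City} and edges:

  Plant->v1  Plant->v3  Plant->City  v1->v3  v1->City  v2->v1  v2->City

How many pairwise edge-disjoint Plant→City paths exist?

2

Assign every edge capacity 1; by Menger, the answer equals the max flow.
Path Plant→City (+1); total 1.
Path Plant→v1→City (+1); total 2.
No residual Plant→City path; max flow = 2.
Certifying cut of size 2: {Plant→City, Plant→v1}.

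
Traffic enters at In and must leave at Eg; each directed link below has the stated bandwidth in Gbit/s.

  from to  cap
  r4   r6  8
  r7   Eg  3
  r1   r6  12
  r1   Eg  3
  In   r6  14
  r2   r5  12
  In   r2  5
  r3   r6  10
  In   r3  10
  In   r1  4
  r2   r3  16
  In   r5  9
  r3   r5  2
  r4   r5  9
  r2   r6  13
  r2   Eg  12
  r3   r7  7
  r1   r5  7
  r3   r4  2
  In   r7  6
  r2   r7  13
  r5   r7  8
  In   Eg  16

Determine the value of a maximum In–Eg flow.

27

Augment In→Eg: bottleneck 16, flow now 16.
Augment In→r1→Eg: bottleneck 3, flow now 19.
Augment In→r2→Eg: bottleneck 5, flow now 24.
Augment In→r7→Eg: bottleneck 3, flow now 27.
No augmenting path remains; maximum flow = 27.
In the residual graph, reachable from In: {In, r1, r3, r4, r5, r6, r7}.
Min-cut edges: In→r2 (5), In→Eg (16), r1→Eg (3), r7→Eg (3); capacity 5 + 16 + 3 + 3 = 27.
This cut is saturated, so no flow can exceed 27.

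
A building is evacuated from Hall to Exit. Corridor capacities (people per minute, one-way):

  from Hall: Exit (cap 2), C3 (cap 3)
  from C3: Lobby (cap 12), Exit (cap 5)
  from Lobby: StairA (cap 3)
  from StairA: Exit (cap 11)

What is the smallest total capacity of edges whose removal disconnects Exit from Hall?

Augment Hall→Exit: bottleneck 2, flow now 2.
Augment Hall→C3→Exit: bottleneck 3, flow now 5.
No augmenting path remains; maximum flow = 5.
By max-flow min-cut, the minimum cut capacity equals the max flow.
In the residual graph, reachable from Hall: {Hall}.
Min-cut edges: Hall→C3 (3), Hall→Exit (2); capacity 3 + 2 = 5.

5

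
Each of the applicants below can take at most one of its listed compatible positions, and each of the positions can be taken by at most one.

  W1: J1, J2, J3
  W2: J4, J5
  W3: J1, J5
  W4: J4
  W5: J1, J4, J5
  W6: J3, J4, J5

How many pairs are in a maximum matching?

5

Unit-capacity flow: source→left, listed edges, right→sink; max matching = max flow.
Augmenting path W1→J1 (+1); matched 1.
Augmenting path W2→J4 (+1); matched 2.
Augmenting path W3→J5 (+1); matched 3.
Augmenting path W6→J3 (+1); matched 4.
Augmenting path W5→J1→W1→J2 (+1); matched 5.
No augmenting path remains; maximum matching = 5.
König certificate: {W1, W6, J1, J4, J5} is a vertex cover of size 5 (every listed pair touches it), so no matching can be larger.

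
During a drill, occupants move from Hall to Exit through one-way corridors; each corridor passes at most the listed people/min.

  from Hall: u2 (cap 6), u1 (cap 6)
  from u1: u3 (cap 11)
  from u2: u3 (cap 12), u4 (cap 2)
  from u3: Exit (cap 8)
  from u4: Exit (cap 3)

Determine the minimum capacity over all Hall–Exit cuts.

Augment Hall→u1→u3→Exit: bottleneck 6, flow now 6.
Augment Hall→u2→u3→Exit: bottleneck 2, flow now 8.
Augment Hall→u2→u4→Exit: bottleneck 2, flow now 10.
No augmenting path remains; maximum flow = 10.
By max-flow min-cut, the minimum cut capacity equals the max flow.
In the residual graph, reachable from Hall: {Hall, u1, u2, u3}.
Min-cut edges: u2→u4 (2), u3→Exit (8); capacity 2 + 8 = 10.

10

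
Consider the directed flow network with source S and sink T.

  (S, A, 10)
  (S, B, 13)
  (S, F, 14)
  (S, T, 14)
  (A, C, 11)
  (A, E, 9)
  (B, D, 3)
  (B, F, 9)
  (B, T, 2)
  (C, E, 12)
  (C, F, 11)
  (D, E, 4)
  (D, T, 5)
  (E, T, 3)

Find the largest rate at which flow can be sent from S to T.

22

Augment S→T: bottleneck 14, flow now 14.
Augment S→B→T: bottleneck 2, flow now 16.
Augment S→A→E→T: bottleneck 3, flow now 19.
Augment S→B→D→T: bottleneck 3, flow now 22.
No augmenting path remains; maximum flow = 22.
In the residual graph, reachable from S: {S, A, B, C, E, F}.
Min-cut edges: S→T (14), B→D (3), B→T (2), E→T (3); capacity 14 + 3 + 2 + 3 = 22.
This cut is saturated, so no flow can exceed 22.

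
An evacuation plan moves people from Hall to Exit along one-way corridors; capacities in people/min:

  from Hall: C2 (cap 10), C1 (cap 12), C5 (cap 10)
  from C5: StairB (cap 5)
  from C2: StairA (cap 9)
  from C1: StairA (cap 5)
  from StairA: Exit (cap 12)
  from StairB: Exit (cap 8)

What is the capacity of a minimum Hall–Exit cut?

17

Augment Hall→C5→StairB→Exit: bottleneck 5, flow now 5.
Augment Hall→C2→StairA→Exit: bottleneck 9, flow now 14.
Augment Hall→C1→StairA→Exit: bottleneck 3, flow now 17.
No augmenting path remains; maximum flow = 17.
By max-flow min-cut, the minimum cut capacity equals the max flow.
In the residual graph, reachable from Hall: {Hall, C5, C2, C1, StairA}.
Min-cut edges: C5→StairB (5), StairA→Exit (12); capacity 5 + 12 = 17.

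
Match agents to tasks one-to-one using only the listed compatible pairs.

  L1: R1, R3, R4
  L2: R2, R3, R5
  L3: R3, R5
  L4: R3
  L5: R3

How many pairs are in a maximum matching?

Unit-capacity flow: source→left, listed edges, right→sink; max matching = max flow.
Augmenting path L1→R1 (+1); matched 1.
Augmenting path L2→R2 (+1); matched 2.
Augmenting path L3→R3 (+1); matched 3.
Augmenting path L4→R3→L3→R5 (+1); matched 4.
No augmenting path remains; maximum matching = 4.
König certificate: {L1, L2, L3, R3} is a vertex cover of size 4 (every listed pair touches it), so no matching can be larger.

4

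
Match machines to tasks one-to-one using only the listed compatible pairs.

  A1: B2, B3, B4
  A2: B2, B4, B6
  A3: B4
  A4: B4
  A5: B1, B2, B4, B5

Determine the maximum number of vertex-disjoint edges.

Unit-capacity flow: source→left, listed edges, right→sink; max matching = max flow.
Augmenting path A1→B2 (+1); matched 1.
Augmenting path A2→B4 (+1); matched 2.
Augmenting path A5→B1 (+1); matched 3.
Augmenting path A3→B4→A2→B6 (+1); matched 4.
No augmenting path remains; maximum matching = 4.
König certificate: {A1, A2, A5, B4} is a vertex cover of size 4 (every listed pair touches it), so no matching can be larger.

4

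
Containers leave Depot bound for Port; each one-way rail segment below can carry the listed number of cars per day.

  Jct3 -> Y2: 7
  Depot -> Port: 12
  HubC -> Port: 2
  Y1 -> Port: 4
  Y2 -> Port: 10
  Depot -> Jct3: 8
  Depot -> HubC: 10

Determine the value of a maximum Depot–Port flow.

Augment Depot→Port: bottleneck 12, flow now 12.
Augment Depot→HubC→Port: bottleneck 2, flow now 14.
Augment Depot→Jct3→Y2→Port: bottleneck 7, flow now 21.
No augmenting path remains; maximum flow = 21.
In the residual graph, reachable from Depot: {Depot, HubC, Jct3}.
Min-cut edges: Depot→Port (12), HubC→Port (2), Jct3→Y2 (7); capacity 12 + 2 + 7 = 21.
This cut is saturated, so no flow can exceed 21.

21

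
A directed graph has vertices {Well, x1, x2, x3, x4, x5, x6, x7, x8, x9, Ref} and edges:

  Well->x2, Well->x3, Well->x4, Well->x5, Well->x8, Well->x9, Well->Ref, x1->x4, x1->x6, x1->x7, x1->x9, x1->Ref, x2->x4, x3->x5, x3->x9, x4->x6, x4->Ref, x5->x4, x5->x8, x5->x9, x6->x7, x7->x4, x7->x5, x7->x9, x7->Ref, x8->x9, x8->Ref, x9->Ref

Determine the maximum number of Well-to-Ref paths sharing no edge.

Assign every edge capacity 1; by Menger, the answer equals the max flow.
Path Well→Ref (+1); total 1.
Path Well→x4→Ref (+1); total 2.
Path Well→x8→Ref (+1); total 3.
Path Well→x9→Ref (+1); total 4.
Path Well→x2→x4→x6→x7→Ref (+1); total 5.
No residual Well→Ref path; max flow = 5.
Certifying cut of size 5: {Well→Ref, x4→Ref, x4→x6, x8→Ref, x9→Ref}.

5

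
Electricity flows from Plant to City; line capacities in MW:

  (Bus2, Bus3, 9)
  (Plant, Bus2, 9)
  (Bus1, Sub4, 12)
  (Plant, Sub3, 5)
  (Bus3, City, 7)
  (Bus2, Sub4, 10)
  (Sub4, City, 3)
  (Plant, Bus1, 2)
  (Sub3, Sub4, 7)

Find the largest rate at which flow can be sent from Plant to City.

Augment Plant→Bus1→Sub4→City: bottleneck 2, flow now 2.
Augment Plant→Bus2→Bus3→City: bottleneck 7, flow now 9.
Augment Plant→Bus2→Sub4→City: bottleneck 1, flow now 10.
No augmenting path remains; maximum flow = 10.
In the residual graph, reachable from Plant: {Plant, Bus1, Bus2, Sub3, Bus3, Sub4}.
Min-cut edges: Bus3→City (7), Sub4→City (3); capacity 7 + 3 = 10.
This cut is saturated, so no flow can exceed 10.

10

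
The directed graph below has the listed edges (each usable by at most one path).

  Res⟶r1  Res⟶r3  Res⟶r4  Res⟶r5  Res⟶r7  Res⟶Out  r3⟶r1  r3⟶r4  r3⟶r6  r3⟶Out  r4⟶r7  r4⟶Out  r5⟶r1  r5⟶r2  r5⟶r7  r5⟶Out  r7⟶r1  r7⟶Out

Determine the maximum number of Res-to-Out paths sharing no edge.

5

Assign every edge capacity 1; by Menger, the answer equals the max flow.
Path Res→Out (+1); total 1.
Path Res→r3→Out (+1); total 2.
Path Res→r4→Out (+1); total 3.
Path Res→r5→Out (+1); total 4.
Path Res→r7→Out (+1); total 5.
No residual Res→Out path; max flow = 5.
Certifying cut of size 5: {Res→Out, Res→r3, Res→r4, Res→r5, Res→r7}.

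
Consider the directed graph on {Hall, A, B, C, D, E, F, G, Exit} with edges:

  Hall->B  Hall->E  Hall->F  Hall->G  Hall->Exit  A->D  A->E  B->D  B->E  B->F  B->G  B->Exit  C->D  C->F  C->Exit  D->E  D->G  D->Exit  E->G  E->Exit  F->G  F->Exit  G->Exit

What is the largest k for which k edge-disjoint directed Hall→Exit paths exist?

5

Assign every edge capacity 1; by Menger, the answer equals the max flow.
Path Hall→Exit (+1); total 1.
Path Hall→B→Exit (+1); total 2.
Path Hall→E→Exit (+1); total 3.
Path Hall→F→Exit (+1); total 4.
Path Hall→G→Exit (+1); total 5.
No residual Hall→Exit path; max flow = 5.
Certifying cut of size 5: {Hall→B, Hall→E, Hall→Exit, Hall→F, Hall→G}.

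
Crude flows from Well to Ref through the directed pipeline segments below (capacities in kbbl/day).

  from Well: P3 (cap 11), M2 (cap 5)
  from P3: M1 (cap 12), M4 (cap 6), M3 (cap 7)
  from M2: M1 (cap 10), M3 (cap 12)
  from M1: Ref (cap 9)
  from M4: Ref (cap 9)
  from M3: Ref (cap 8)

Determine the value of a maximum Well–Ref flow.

16

Augment Well→P3→M1→Ref: bottleneck 9, flow now 9.
Augment Well→P3→M4→Ref: bottleneck 2, flow now 11.
Augment Well→M2→M3→Ref: bottleneck 5, flow now 16.
No augmenting path remains; maximum flow = 16.
In the residual graph, reachable from Well: {Well}.
Min-cut edges: Well→P3 (11), Well→M2 (5); capacity 11 + 5 = 16.
This cut is saturated, so no flow can exceed 16.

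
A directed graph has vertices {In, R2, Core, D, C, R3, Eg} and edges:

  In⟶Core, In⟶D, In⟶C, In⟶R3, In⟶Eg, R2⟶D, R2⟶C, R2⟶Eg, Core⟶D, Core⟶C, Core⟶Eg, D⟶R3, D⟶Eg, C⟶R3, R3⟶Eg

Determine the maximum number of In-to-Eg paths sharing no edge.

4

Assign every edge capacity 1; by Menger, the answer equals the max flow.
Path In→Eg (+1); total 1.
Path In→Core→Eg (+1); total 2.
Path In→D→Eg (+1); total 3.
Path In→R3→Eg (+1); total 4.
No residual In→Eg path; max flow = 4.
Certifying cut of size 4: {In→Core, In→D, In→Eg, R3→Eg}.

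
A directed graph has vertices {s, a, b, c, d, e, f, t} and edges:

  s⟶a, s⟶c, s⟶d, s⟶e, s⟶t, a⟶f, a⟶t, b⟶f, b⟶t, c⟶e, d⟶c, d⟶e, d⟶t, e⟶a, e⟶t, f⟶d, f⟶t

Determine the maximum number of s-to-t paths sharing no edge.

5

Assign every edge capacity 1; by Menger, the answer equals the max flow.
Path s→t (+1); total 1.
Path s→a→t (+1); total 2.
Path s→d→t (+1); total 3.
Path s→e→t (+1); total 4.
Path s→c→e→a→f→t (+1); total 5.
No residual s→t path; max flow = 5.
Certifying cut of size 5: {s→a, s→c, s→d, s→e, s→t}.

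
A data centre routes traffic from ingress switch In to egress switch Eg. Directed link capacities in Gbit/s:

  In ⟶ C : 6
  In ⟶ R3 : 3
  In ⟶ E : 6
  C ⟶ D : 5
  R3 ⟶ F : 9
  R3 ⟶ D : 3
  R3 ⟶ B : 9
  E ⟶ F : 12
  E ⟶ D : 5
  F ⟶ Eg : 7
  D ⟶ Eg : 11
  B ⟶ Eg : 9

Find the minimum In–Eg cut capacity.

14

Augment In→C→D→Eg: bottleneck 5, flow now 5.
Augment In→R3→F→Eg: bottleneck 3, flow now 8.
Augment In→E→F→Eg: bottleneck 4, flow now 12.
Augment In→E→D→Eg: bottleneck 2, flow now 14.
No augmenting path remains; maximum flow = 14.
By max-flow min-cut, the minimum cut capacity equals the max flow.
In the residual graph, reachable from In: {In, C}.
Min-cut edges: In→R3 (3), In→E (6), C→D (5); capacity 3 + 6 + 5 = 14.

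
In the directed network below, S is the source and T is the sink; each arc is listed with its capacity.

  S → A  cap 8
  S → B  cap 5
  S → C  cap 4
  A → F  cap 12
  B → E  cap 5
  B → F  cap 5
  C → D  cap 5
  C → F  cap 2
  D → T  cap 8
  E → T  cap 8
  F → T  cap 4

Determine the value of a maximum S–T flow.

Augment S→A→F→T: bottleneck 4, flow now 4.
Augment S→B→E→T: bottleneck 5, flow now 9.
Augment S→C→D→T: bottleneck 4, flow now 13.
No augmenting path remains; maximum flow = 13.
In the residual graph, reachable from S: {S, A, F}.
Min-cut edges: S→B (5), S→C (4), F→T (4); capacity 5 + 4 + 4 = 13.
This cut is saturated, so no flow can exceed 13.

13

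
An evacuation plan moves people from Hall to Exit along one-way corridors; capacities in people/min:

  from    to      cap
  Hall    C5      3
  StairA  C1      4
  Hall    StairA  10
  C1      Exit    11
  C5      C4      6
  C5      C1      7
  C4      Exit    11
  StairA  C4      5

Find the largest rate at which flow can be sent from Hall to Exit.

12

Augment Hall→StairA→C1→Exit: bottleneck 4, flow now 4.
Augment Hall→StairA→C4→Exit: bottleneck 5, flow now 9.
Augment Hall→C5→C1→Exit: bottleneck 3, flow now 12.
No augmenting path remains; maximum flow = 12.
In the residual graph, reachable from Hall: {Hall, StairA}.
Min-cut edges: Hall→C5 (3), StairA→C1 (4), StairA→C4 (5); capacity 3 + 4 + 5 = 12.
This cut is saturated, so no flow can exceed 12.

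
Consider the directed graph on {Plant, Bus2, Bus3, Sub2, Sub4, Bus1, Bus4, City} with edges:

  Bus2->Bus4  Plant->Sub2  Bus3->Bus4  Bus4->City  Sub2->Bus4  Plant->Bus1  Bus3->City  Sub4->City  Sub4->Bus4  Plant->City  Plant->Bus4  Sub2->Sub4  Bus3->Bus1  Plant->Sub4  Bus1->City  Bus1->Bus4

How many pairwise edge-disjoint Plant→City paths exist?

4

Assign every edge capacity 1; by Menger, the answer equals the max flow.
Path Plant→City (+1); total 1.
Path Plant→Sub4→City (+1); total 2.
Path Plant→Bus1→City (+1); total 3.
Path Plant→Bus4→City (+1); total 4.
No residual Plant→City path; max flow = 4.
Certifying cut of size 4: {Bus4→City, Plant→Bus1, Plant→City, Sub4→City}.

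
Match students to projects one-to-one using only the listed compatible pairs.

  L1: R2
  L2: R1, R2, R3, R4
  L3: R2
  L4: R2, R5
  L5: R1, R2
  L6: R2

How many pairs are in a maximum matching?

Unit-capacity flow: source→left, listed edges, right→sink; max matching = max flow.
Augmenting path L1→R2 (+1); matched 1.
Augmenting path L2→R1 (+1); matched 2.
Augmenting path L4→R5 (+1); matched 3.
Augmenting path L5→R1→L2→R3 (+1); matched 4.
No augmenting path remains; maximum matching = 4.
König certificate: {L2, L4, L5, R2} is a vertex cover of size 4 (every listed pair touches it), so no matching can be larger.

4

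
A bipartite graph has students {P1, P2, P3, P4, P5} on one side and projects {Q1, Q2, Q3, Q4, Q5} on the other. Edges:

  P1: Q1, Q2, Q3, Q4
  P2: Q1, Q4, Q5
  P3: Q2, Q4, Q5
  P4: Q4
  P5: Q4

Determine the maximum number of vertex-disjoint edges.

4

Unit-capacity flow: source→left, listed edges, right→sink; max matching = max flow.
Augmenting path P1→Q1 (+1); matched 1.
Augmenting path P2→Q4 (+1); matched 2.
Augmenting path P3→Q2 (+1); matched 3.
Augmenting path P4→Q4→P2→Q5 (+1); matched 4.
No augmenting path remains; maximum matching = 4.
König certificate: {P1, P2, P3, Q4} is a vertex cover of size 4 (every listed pair touches it), so no matching can be larger.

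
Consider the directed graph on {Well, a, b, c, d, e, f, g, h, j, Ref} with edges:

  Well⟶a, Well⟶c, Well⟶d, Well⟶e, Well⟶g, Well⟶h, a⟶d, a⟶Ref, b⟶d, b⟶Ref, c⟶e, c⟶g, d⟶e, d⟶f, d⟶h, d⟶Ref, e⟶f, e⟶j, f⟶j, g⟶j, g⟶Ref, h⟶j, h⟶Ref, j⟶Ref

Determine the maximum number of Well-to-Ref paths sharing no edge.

Assign every edge capacity 1; by Menger, the answer equals the max flow.
Path Well→a→Ref (+1); total 1.
Path Well→d→Ref (+1); total 2.
Path Well→g→Ref (+1); total 3.
Path Well→h→Ref (+1); total 4.
Path Well→e→j→Ref (+1); total 5.
No residual Well→Ref path; max flow = 5.
Certifying cut of size 5: {Well→a, Well→d, Well→h, g→Ref, j→Ref}.

5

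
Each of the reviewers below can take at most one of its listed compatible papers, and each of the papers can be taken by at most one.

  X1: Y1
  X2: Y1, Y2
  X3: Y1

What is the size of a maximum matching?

Unit-capacity flow: source→left, listed edges, right→sink; max matching = max flow.
Augmenting path X1→Y1 (+1); matched 1.
Augmenting path X2→Y2 (+1); matched 2.
No augmenting path remains; maximum matching = 2.
König certificate: {X2, Y1} is a vertex cover of size 2 (every listed pair touches it), so no matching can be larger.

2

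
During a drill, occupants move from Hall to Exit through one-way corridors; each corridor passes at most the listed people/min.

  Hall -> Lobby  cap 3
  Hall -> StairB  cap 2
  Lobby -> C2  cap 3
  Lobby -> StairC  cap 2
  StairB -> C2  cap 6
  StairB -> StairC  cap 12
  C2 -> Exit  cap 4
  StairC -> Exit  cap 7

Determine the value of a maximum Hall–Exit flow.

5

Augment Hall→Lobby→C2→Exit: bottleneck 3, flow now 3.
Augment Hall→StairB→C2→Exit: bottleneck 1, flow now 4.
Augment Hall→StairB→StairC→Exit: bottleneck 1, flow now 5.
No augmenting path remains; maximum flow = 5.
In the residual graph, reachable from Hall: {Hall}.
Min-cut edges: Hall→Lobby (3), Hall→StairB (2); capacity 3 + 2 = 5.
This cut is saturated, so no flow can exceed 5.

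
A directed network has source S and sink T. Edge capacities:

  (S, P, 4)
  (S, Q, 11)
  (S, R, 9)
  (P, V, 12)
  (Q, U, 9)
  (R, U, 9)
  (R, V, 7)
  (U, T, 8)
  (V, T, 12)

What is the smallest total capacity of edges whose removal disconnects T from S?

Augment S→P→V→T: bottleneck 4, flow now 4.
Augment S→Q→U→T: bottleneck 8, flow now 12.
Augment S→R→V→T: bottleneck 7, flow now 19.
No augmenting path remains; maximum flow = 19.
By max-flow min-cut, the minimum cut capacity equals the max flow.
In the residual graph, reachable from S: {S, Q, R, U}.
Min-cut edges: S→P (4), R→V (7), U→T (8); capacity 4 + 7 + 8 = 19.

19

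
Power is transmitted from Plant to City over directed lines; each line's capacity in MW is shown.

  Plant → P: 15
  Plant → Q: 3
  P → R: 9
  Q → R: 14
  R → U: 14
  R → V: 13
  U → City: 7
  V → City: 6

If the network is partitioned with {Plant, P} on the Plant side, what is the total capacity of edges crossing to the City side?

Edges leaving {Plant, P}: Plant→Q (3), P→R (9).
Cut capacity = 3 + 9 = 12.

12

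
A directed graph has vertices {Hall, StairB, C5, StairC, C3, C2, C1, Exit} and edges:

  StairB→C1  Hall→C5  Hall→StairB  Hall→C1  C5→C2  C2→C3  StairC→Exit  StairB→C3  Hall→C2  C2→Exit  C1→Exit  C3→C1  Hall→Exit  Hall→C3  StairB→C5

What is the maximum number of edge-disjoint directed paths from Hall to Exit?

3

Assign every edge capacity 1; by Menger, the answer equals the max flow.
Path Hall→Exit (+1); total 1.
Path Hall→C2→Exit (+1); total 2.
Path Hall→C1→Exit (+1); total 3.
No residual Hall→Exit path; max flow = 3.
Certifying cut of size 3: {C1→Exit, C2→Exit, Hall→Exit}.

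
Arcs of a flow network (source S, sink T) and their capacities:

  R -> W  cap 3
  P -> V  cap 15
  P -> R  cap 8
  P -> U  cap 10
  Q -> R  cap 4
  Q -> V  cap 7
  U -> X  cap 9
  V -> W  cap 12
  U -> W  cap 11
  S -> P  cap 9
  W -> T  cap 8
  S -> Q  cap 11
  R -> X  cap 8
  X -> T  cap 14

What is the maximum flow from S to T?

20

Augment S→P→R→W→T: bottleneck 3, flow now 3.
Augment S→P→R→X→T: bottleneck 5, flow now 8.
Augment S→P→U→W→T: bottleneck 1, flow now 9.
Augment S→Q→R→X→T: bottleneck 3, flow now 12.
Augment S→Q→V→W→T: bottleneck 4, flow now 16.
Augment S→Q→R→P→U→X→T: bottleneck 1, flow now 17. (uses reverse residual edge)
Augment S→Q→V→W→U→X→T: bottleneck 1, flow now 18. (uses reverse residual edge)
Augment S→Q→V→W→R→P→U→X→T: bottleneck 2, flow now 20. (uses reverse residual edge)
No augmenting path remains; maximum flow = 20.
In the residual graph, reachable from S: {S}.
Min-cut edges: S→P (9), S→Q (11); capacity 9 + 11 = 20.
This cut is saturated, so no flow can exceed 20.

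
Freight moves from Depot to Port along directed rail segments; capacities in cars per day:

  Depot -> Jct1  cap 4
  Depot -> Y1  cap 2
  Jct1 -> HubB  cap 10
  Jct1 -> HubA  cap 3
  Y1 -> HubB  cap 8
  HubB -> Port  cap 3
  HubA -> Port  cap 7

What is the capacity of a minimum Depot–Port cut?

6

Augment Depot→Jct1→HubB→Port: bottleneck 3, flow now 3.
Augment Depot→Jct1→HubA→Port: bottleneck 1, flow now 4.
Augment Depot→Y1→HubB→Jct1→HubA→Port: bottleneck 2, flow now 6. (uses reverse residual edge)
No augmenting path remains; maximum flow = 6.
By max-flow min-cut, the minimum cut capacity equals the max flow.
In the residual graph, reachable from Depot: {Depot}.
Min-cut edges: Depot→Jct1 (4), Depot→Y1 (2); capacity 4 + 2 = 6.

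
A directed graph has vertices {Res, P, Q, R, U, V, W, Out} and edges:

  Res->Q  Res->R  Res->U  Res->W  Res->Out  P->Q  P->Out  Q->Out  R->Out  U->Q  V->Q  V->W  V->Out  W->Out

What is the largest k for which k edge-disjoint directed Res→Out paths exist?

Assign every edge capacity 1; by Menger, the answer equals the max flow.
Path Res→Out (+1); total 1.
Path Res→Q→Out (+1); total 2.
Path Res→R→Out (+1); total 3.
Path Res→W→Out (+1); total 4.
No residual Res→Out path; max flow = 4.
Certifying cut of size 4: {Q→Out, Res→Out, Res→R, Res→W}.

4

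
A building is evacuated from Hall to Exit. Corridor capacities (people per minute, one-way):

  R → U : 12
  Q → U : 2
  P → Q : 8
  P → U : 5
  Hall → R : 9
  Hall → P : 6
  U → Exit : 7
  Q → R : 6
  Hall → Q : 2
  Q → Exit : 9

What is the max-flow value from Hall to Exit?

15

Augment Hall→Q→Exit: bottleneck 2, flow now 2.
Augment Hall→P→Q→Exit: bottleneck 6, flow now 8.
Augment Hall→R→U→Exit: bottleneck 7, flow now 15.
No augmenting path remains; maximum flow = 15.
In the residual graph, reachable from Hall: {Hall, R, U}.
Min-cut edges: Hall→P (6), Hall→Q (2), U→Exit (7); capacity 6 + 2 + 7 = 15.
This cut is saturated, so no flow can exceed 15.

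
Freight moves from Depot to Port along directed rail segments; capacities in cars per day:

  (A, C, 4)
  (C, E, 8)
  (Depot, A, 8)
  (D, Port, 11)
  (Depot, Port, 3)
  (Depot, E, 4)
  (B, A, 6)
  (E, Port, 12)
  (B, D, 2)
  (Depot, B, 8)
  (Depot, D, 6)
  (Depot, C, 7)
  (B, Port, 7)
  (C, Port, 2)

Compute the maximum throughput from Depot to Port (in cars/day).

31

Augment Depot→Port: bottleneck 3, flow now 3.
Augment Depot→B→Port: bottleneck 7, flow now 10.
Augment Depot→C→Port: bottleneck 2, flow now 12.
Augment Depot→D→Port: bottleneck 6, flow now 18.
Augment Depot→E→Port: bottleneck 4, flow now 22.
Augment Depot→B→D→Port: bottleneck 1, flow now 23.
Augment Depot→C→E→Port: bottleneck 5, flow now 28.
Augment Depot→A→C→E→Port: bottleneck 3, flow now 31.
No augmenting path remains; maximum flow = 31.
In the residual graph, reachable from Depot: {Depot, A, C}.
Min-cut edges: Depot→B (8), Depot→D (6), Depot→E (4), Depot→Port (3), C→E (8), C→Port (2); capacity 8 + 6 + 4 + 3 + 8 + 2 = 31.
This cut is saturated, so no flow can exceed 31.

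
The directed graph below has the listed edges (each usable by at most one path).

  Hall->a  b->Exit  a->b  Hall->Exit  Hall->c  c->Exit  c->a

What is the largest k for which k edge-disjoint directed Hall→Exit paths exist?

Assign every edge capacity 1; by Menger, the answer equals the max flow.
Path Hall→Exit (+1); total 1.
Path Hall→c→Exit (+1); total 2.
Path Hall→a→b→Exit (+1); total 3.
No residual Hall→Exit path; max flow = 3.
Certifying cut of size 3: {Hall→Exit, Hall→a, Hall→c}.

3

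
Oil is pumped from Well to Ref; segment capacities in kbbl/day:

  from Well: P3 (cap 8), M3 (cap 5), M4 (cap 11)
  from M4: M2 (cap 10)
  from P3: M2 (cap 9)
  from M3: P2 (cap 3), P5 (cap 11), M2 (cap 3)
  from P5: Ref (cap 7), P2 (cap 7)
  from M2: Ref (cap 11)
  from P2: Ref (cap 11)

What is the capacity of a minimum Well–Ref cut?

Augment Well→M4→M2→Ref: bottleneck 10, flow now 10.
Augment Well→P3→M2→Ref: bottleneck 1, flow now 11.
Augment Well→M3→P5→Ref: bottleneck 5, flow now 16.
No augmenting path remains; maximum flow = 16.
By max-flow min-cut, the minimum cut capacity equals the max flow.
In the residual graph, reachable from Well: {Well, M4, P3, M2}.
Min-cut edges: Well→M3 (5), M2→Ref (11); capacity 5 + 11 = 16.

16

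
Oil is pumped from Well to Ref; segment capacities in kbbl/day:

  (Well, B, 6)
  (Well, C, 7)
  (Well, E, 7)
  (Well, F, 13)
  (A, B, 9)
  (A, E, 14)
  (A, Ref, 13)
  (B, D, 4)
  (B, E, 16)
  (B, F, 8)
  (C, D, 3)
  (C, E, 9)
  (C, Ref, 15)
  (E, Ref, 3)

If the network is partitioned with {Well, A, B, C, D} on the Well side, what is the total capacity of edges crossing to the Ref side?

95

Edges leaving {Well, A, B, C, D}: Well→E (7), Well→F (13), A→E (14), A→Ref (13), B→E (16), B→F (8), C→E (9), C→Ref (15).
Cut capacity = 7 + 13 + 14 + 13 + 16 + 8 + 9 + 15 = 95.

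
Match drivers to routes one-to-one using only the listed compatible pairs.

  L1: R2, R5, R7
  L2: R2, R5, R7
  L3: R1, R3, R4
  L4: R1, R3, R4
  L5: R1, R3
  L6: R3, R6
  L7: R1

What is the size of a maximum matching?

Unit-capacity flow: source→left, listed edges, right→sink; max matching = max flow.
Augmenting path L1→R2 (+1); matched 1.
Augmenting path L2→R5 (+1); matched 2.
Augmenting path L3→R1 (+1); matched 3.
Augmenting path L4→R3 (+1); matched 4.
Augmenting path L6→R6 (+1); matched 5.
Augmenting path L5→R1→L3→R4 (+1); matched 6.
No augmenting path remains; maximum matching = 6.
König certificate: {L1, L2, L6, R1, R3, R4} is a vertex cover of size 6 (every listed pair touches it), so no matching can be larger.

6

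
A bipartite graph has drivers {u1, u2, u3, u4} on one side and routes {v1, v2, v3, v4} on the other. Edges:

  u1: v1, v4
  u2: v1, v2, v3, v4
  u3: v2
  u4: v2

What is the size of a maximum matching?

3

Unit-capacity flow: source→left, listed edges, right→sink; max matching = max flow.
Augmenting path u1→v1 (+1); matched 1.
Augmenting path u2→v2 (+1); matched 2.
Augmenting path u3→v2→u2→v3 (+1); matched 3.
No augmenting path remains; maximum matching = 3.
König certificate: {u1, u2, v2} is a vertex cover of size 3 (every listed pair touches it), so no matching can be larger.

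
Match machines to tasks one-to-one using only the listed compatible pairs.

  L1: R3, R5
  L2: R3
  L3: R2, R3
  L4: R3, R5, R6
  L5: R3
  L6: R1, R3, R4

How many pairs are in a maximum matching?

5

Unit-capacity flow: source→left, listed edges, right→sink; max matching = max flow.
Augmenting path L1→R3 (+1); matched 1.
Augmenting path L3→R2 (+1); matched 2.
Augmenting path L4→R5 (+1); matched 3.
Augmenting path L6→R1 (+1); matched 4.
Augmenting path L2→R3→L1→R5→L4→R6 (+1); matched 5.
No augmenting path remains; maximum matching = 5.
König certificate: {L1, L3, L4, L6, R3} is a vertex cover of size 5 (every listed pair touches it), so no matching can be larger.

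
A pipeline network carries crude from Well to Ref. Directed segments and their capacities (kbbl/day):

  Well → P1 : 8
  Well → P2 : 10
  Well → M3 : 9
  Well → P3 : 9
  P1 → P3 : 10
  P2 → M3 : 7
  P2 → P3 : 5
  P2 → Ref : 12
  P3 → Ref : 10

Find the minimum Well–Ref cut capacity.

20

Augment Well→P2→Ref: bottleneck 10, flow now 10.
Augment Well→P3→Ref: bottleneck 9, flow now 19.
Augment Well→P1→P3→Ref: bottleneck 1, flow now 20.
No augmenting path remains; maximum flow = 20.
By max-flow min-cut, the minimum cut capacity equals the max flow.
In the residual graph, reachable from Well: {Well, P1, M3, P3}.
Min-cut edges: Well→P2 (10), P3→Ref (10); capacity 10 + 10 = 20.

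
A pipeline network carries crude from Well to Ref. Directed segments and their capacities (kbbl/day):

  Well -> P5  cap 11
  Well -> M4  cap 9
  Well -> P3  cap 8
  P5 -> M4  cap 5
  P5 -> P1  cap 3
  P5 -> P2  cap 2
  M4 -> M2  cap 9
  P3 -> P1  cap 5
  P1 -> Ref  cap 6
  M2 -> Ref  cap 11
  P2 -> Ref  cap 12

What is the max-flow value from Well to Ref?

Augment Well→P5→P1→Ref: bottleneck 3, flow now 3.
Augment Well→P5→P2→Ref: bottleneck 2, flow now 5.
Augment Well→M4→M2→Ref: bottleneck 9, flow now 14.
Augment Well→P3→P1→Ref: bottleneck 3, flow now 17.
No augmenting path remains; maximum flow = 17.
In the residual graph, reachable from Well: {Well, P5, M4, P3, P1}.
Min-cut edges: P5→P2 (2), M4→M2 (9), P1→Ref (6); capacity 2 + 9 + 6 = 17.
This cut is saturated, so no flow can exceed 17.

17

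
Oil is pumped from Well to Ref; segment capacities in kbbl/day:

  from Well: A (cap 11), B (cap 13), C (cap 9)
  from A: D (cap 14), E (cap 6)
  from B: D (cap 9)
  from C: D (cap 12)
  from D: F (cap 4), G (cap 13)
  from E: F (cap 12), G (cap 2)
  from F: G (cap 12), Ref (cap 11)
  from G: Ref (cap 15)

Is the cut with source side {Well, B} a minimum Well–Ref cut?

Given cut capacity: 11 + 9 + 9 = 29.
Augment Well→A→D→F→Ref: bottleneck 4, flow now 4.
Augment Well→A→D→G→Ref: bottleneck 7, flow now 11.
Augment Well→B→D→G→Ref: bottleneck 6, flow now 17.
Augment Well→B→D→A→E→F→Ref: bottleneck 3, flow now 20. (uses reverse residual edge)
Augment Well→C→D→A→E→F→Ref: bottleneck 3, flow now 23. (uses reverse residual edge)
No augmenting path remains; maximum flow = 23.
In the residual graph, reachable from Well: {Well, A, B, C, D}.
Min-cut edges: A→E (6), D→F (4), D→G (13); capacity 6 + 4 + 13 = 23.
Cut capacity 29 exceeds the max flow 23, so it is not minimum.

No — its capacity is 29, but the minimum cut has capacity 23.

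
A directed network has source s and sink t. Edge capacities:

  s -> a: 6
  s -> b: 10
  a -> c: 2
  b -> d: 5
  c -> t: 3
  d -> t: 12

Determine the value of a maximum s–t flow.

Augment s→a→c→t: bottleneck 2, flow now 2.
Augment s→b→d→t: bottleneck 5, flow now 7.
No augmenting path remains; maximum flow = 7.
In the residual graph, reachable from s: {s, a, b}.
Min-cut edges: a→c (2), b→d (5); capacity 2 + 5 = 7.
This cut is saturated, so no flow can exceed 7.

7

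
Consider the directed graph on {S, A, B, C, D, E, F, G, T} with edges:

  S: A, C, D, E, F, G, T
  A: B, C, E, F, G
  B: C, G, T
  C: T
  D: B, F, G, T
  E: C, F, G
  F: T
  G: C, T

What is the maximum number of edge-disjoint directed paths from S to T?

Assign every edge capacity 1; by Menger, the answer equals the max flow.
Path S→T (+1); total 1.
Path S→C→T (+1); total 2.
Path S→D→T (+1); total 3.
Path S→F→T (+1); total 4.
Path S→G→T (+1); total 5.
Path S→A→B→T (+1); total 6.
No residual S→T path; max flow = 6.
Certifying cut of size 6: {C→T, F→T, G→T, S→A, S→D, S→T}.

6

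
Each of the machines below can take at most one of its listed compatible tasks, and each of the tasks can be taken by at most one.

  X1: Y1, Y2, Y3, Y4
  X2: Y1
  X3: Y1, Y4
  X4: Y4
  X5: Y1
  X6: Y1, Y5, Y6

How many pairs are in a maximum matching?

4

Unit-capacity flow: source→left, listed edges, right→sink; max matching = max flow.
Augmenting path X1→Y1 (+1); matched 1.
Augmenting path X3→Y4 (+1); matched 2.
Augmenting path X6→Y5 (+1); matched 3.
Augmenting path X2→Y1→X1→Y2 (+1); matched 4.
No augmenting path remains; maximum matching = 4.
König certificate: {X1, X6, Y1, Y4} is a vertex cover of size 4 (every listed pair touches it), so no matching can be larger.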